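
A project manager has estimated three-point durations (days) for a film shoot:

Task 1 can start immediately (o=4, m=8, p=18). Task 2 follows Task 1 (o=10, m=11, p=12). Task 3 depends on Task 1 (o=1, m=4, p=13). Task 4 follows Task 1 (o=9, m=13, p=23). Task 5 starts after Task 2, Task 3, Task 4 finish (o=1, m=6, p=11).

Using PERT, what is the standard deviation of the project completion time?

te_Task 1 = (4 + 4·8 + 18)/6 = 54/6 = 9; σ²_Task 1 = ((18−4)/6)² = 5.444
te_Task 2 = (10 + 4·11 + 12)/6 = 66/6 = 11; σ²_Task 2 = ((12−10)/6)² = 0.111
te_Task 3 = (1 + 4·4 + 13)/6 = 30/6 = 5; σ²_Task 3 = ((13−1)/6)² = 4.000
te_Task 4 = (9 + 4·13 + 23)/6 = 84/6 = 14; σ²_Task 4 = ((23−9)/6)² = 5.444
te_Task 5 = (1 + 4·6 + 11)/6 = 36/6 = 6; σ²_Task 5 = ((11−1)/6)² = 2.778

Forward pass:
ES_Task 1 = 0; EF_Task 1 = 9
ES_Task 2 = 9; EF_Task 2 = 9+11 = 20
ES_Task 3 = 9; EF_Task 3 = 9+5 = 14
ES_Task 4 = 9; EF_Task 4 = 9+14 = 23
ES_Task 5 = max(EF_Task 2=20, EF_Task 3=14, EF_Task 4=23) = 23; EF_Task 5 = 23+6 = 29
Expected project duration μ = 29 days. Critical path: Task 1 → Task 4 → Task 5.

Variance along critical path = 5.444 + 5.444 + 2.778 = 13.667
σ = √13.667 = 3.697 days

3.70 days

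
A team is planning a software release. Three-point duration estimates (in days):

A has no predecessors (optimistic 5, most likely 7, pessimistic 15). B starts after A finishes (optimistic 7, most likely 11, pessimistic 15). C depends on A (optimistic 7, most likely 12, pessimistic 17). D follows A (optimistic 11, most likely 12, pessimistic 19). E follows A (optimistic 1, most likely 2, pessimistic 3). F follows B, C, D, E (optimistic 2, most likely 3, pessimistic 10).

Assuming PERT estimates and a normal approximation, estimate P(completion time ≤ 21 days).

0.056

te_A = (5 + 4·7 + 15)/6 = 48/6 = 8; σ²_A = ((15−5)/6)² = 2.778
te_B = (7 + 4·11 + 15)/6 = 66/6 = 11; σ²_B = ((15−7)/6)² = 1.778
te_C = (7 + 4·12 + 17)/6 = 72/6 = 12; σ²_C = ((17−7)/6)² = 2.778
te_D = (11 + 4·12 + 19)/6 = 78/6 = 13; σ²_D = ((19−11)/6)² = 1.778
te_E = (1 + 4·2 + 3)/6 = 12/6 = 2; σ²_E = ((3−1)/6)² = 0.111
te_F = (2 + 4·3 + 10)/6 = 24/6 = 4; σ²_F = ((10−2)/6)² = 1.778

Forward pass:
ES_A = 0; EF_A = 8
ES_B = 8; EF_B = 8+11 = 19
ES_C = 8; EF_C = 8+12 = 20
ES_D = 8; EF_D = 8+13 = 21
ES_E = 8; EF_E = 8+2 = 10
ES_F = max(EF_B=19, EF_C=20, EF_D=21, EF_E=10) = 21; EF_F = 21+4 = 25
Expected project duration μ = 25 days. Critical path: A → D → F.

Variance along critical path = 2.778 + 1.778 + 1.778 = 6.333; σ = √6.333 = 2.517 days.
Z = (21 − 25) / 2.517 = -1.589
P(T ≤ 21) = Φ(-1.589) ≈ 0.056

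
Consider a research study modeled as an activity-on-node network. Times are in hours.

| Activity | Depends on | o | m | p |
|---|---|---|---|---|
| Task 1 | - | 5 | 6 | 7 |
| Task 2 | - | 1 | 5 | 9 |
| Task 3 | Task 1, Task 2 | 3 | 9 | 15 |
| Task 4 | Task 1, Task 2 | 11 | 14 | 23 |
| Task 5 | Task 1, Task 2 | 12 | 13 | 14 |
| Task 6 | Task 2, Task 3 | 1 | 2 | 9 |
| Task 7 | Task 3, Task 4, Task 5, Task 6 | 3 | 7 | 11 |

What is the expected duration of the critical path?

28 hours

te_Task 1 = (5 + 4·6 + 7)/6 = 36/6 = 6
te_Task 2 = (1 + 4·5 + 9)/6 = 30/6 = 5
te_Task 3 = (3 + 4·9 + 15)/6 = 54/6 = 9
te_Task 4 = (11 + 4·14 + 23)/6 = 90/6 = 15
te_Task 5 = (12 + 4·13 + 14)/6 = 78/6 = 13
te_Task 6 = (1 + 4·2 + 9)/6 = 18/6 = 3
te_Task 7 = (3 + 4·7 + 11)/6 = 42/6 = 7

Forward pass:
ES_Task 1 = 0; EF_Task 1 = 6
ES_Task 2 = 0; EF_Task 2 = 5
ES_Task 3 = max(EF_Task 1=6, EF_Task 2=5) = 6; EF_Task 3 = 6+9 = 15
ES_Task 4 = max(EF_Task 1=6, EF_Task 2=5) = 6; EF_Task 4 = 6+15 = 21
ES_Task 5 = max(EF_Task 1=6, EF_Task 2=5) = 6; EF_Task 5 = 6+13 = 19
ES_Task 6 = max(EF_Task 2=5, EF_Task 3=15) = 15; EF_Task 6 = 15+3 = 18
ES_Task 7 = max(EF_Task 3=15, EF_Task 4=21, EF_Task 5=19, EF_Task 6=18) = 21; EF_Task 7 = 21+7 = 28
Expected project duration μ = 28 hours. Critical path: Task 1 → Task 4 → Task 7.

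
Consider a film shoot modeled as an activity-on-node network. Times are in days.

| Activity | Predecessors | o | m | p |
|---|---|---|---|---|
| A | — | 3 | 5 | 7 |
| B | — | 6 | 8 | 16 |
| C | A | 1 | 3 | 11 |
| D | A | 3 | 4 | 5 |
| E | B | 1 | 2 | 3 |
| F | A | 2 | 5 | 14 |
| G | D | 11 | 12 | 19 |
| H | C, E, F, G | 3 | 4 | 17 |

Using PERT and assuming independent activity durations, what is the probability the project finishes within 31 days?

0.859

te_A = (3 + 4·5 + 7)/6 = 30/6 = 5; σ²_A = ((7−3)/6)² = 0.444
te_B = (6 + 4·8 + 16)/6 = 54/6 = 9; σ²_B = ((16−6)/6)² = 2.778
te_C = (1 + 4·3 + 11)/6 = 24/6 = 4; σ²_C = ((11−1)/6)² = 2.778
te_D = (3 + 4·4 + 5)/6 = 24/6 = 4; σ²_D = ((5−3)/6)² = 0.111
te_E = (1 + 4·2 + 3)/6 = 12/6 = 2; σ²_E = ((3−1)/6)² = 0.111
te_F = (2 + 4·5 + 14)/6 = 36/6 = 6; σ²_F = ((14−2)/6)² = 4.000
te_G = (11 + 4·12 + 19)/6 = 78/6 = 13; σ²_G = ((19−11)/6)² = 1.778
te_H = (3 + 4·4 + 17)/6 = 36/6 = 6; σ²_H = ((17−3)/6)² = 5.444

Forward pass:
ES_A = 0; EF_A = 5
ES_B = 0; EF_B = 9
ES_C = 5; EF_C = 5+4 = 9
ES_D = 5; EF_D = 5+4 = 9
ES_E = 9; EF_E = 9+2 = 11
ES_F = 5; EF_F = 5+6 = 11
ES_G = 9; EF_G = 9+13 = 22
ES_H = max(EF_C=9, EF_E=11, EF_F=11, EF_G=22) = 22; EF_H = 22+6 = 28
Expected project duration μ = 28 days. Critical path: A → D → G → H.

Variance along critical path = 0.444 + 0.111 + 1.778 + 5.444 = 7.778; σ = √7.778 = 2.789 days.
Z = (31 − 28) / 2.789 = 1.076
P(T ≤ 31) = Φ(1.076) ≈ 0.859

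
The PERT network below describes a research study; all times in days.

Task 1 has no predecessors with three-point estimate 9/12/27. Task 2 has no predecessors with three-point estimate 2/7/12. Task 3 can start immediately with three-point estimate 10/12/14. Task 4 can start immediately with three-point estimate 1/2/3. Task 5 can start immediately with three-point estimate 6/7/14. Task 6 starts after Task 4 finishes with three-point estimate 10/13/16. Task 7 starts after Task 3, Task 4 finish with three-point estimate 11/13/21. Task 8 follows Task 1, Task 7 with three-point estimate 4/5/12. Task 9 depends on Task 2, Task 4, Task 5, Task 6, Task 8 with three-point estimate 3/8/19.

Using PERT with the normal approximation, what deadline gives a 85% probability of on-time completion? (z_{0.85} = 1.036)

te_Task 1 = (9 + 4·12 + 27)/6 = 84/6 = 14; σ²_Task 1 = ((27−9)/6)² = 9.000
te_Task 2 = (2 + 4·7 + 12)/6 = 42/6 = 7; σ²_Task 2 = ((12−2)/6)² = 2.778
te_Task 3 = (10 + 4·12 + 14)/6 = 72/6 = 12; σ²_Task 3 = ((14−10)/6)² = 0.444
te_Task 4 = (1 + 4·2 + 3)/6 = 12/6 = 2; σ²_Task 4 = ((3−1)/6)² = 0.111
te_Task 5 = (6 + 4·7 + 14)/6 = 48/6 = 8; σ²_Task 5 = ((14−6)/6)² = 1.778
te_Task 6 = (10 + 4·13 + 16)/6 = 78/6 = 13; σ²_Task 6 = ((16−10)/6)² = 1.000
te_Task 7 = (11 + 4·13 + 21)/6 = 84/6 = 14; σ²_Task 7 = ((21−11)/6)² = 2.778
te_Task 8 = (4 + 4·5 + 12)/6 = 36/6 = 6; σ²_Task 8 = ((12−4)/6)² = 1.778
te_Task 9 = (3 + 4·8 + 19)/6 = 54/6 = 9; σ²_Task 9 = ((19−3)/6)² = 7.111

Forward pass:
ES_Task 1 = 0; EF_Task 1 = 14
ES_Task 2 = 0; EF_Task 2 = 7
ES_Task 3 = 0; EF_Task 3 = 12
ES_Task 4 = 0; EF_Task 4 = 2
ES_Task 5 = 0; EF_Task 5 = 8
ES_Task 6 = 2; EF_Task 6 = 2+13 = 15
ES_Task 7 = max(EF_Task 3=12, EF_Task 4=2) = 12; EF_Task 7 = 12+14 = 26
ES_Task 8 = max(EF_Task 1=14, EF_Task 7=26) = 26; EF_Task 8 = 26+6 = 32
ES_Task 9 = max(EF_Task 2=7, EF_Task 4=2, EF_Task 5=8, EF_Task 6=15, EF_Task 8=32) = 32; EF_Task 9 = 32+9 = 41
Expected project duration μ = 41 days. Critical path: Task 3 → Task 7 → Task 8 → Task 9.

Variance along critical path = 0.444 + 2.778 + 1.778 + 7.111 = 12.111; σ = 3.480 days.
D = μ + z·σ = 41 + 1.036·3.480 = 44.6 days

44.6 days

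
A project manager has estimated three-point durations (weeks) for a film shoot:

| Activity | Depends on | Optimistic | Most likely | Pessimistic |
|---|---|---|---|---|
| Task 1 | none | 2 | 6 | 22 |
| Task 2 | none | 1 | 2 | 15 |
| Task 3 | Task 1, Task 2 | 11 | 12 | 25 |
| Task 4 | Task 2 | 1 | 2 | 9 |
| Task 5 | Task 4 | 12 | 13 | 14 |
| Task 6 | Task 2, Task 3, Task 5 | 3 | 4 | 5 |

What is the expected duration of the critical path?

te_Task 1 = (2 + 4·6 + 22)/6 = 48/6 = 8
te_Task 2 = (1 + 4·2 + 15)/6 = 24/6 = 4
te_Task 3 = (11 + 4·12 + 25)/6 = 84/6 = 14
te_Task 4 = (1 + 4·2 + 9)/6 = 18/6 = 3
te_Task 5 = (12 + 4·13 + 14)/6 = 78/6 = 13
te_Task 6 = (3 + 4·4 + 5)/6 = 24/6 = 4

Forward pass:
ES_Task 1 = 0; EF_Task 1 = 8
ES_Task 2 = 0; EF_Task 2 = 4
ES_Task 3 = max(EF_Task 1=8, EF_Task 2=4) = 8; EF_Task 3 = 8+14 = 22
ES_Task 4 = 4; EF_Task 4 = 4+3 = 7
ES_Task 5 = 7; EF_Task 5 = 7+13 = 20
ES_Task 6 = max(EF_Task 2=4, EF_Task 3=22, EF_Task 5=20) = 22; EF_Task 6 = 22+4 = 26
Expected project duration μ = 26 weeks. Critical path: Task 1 → Task 3 → Task 6.

26 weeks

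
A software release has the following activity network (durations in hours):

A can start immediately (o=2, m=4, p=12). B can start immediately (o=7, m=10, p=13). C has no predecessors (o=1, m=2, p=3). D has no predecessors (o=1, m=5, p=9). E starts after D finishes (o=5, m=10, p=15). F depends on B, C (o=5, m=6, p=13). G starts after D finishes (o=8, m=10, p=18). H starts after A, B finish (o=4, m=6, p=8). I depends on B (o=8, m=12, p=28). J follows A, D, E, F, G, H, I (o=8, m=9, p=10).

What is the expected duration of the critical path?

33 hours

te_A = (2 + 4·4 + 12)/6 = 30/6 = 5
te_B = (7 + 4·10 + 13)/6 = 60/6 = 10
te_C = (1 + 4·2 + 3)/6 = 12/6 = 2
te_D = (1 + 4·5 + 9)/6 = 30/6 = 5
te_E = (5 + 4·10 + 15)/6 = 60/6 = 10
te_F = (5 + 4·6 + 13)/6 = 42/6 = 7
te_G = (8 + 4·10 + 18)/6 = 66/6 = 11
te_H = (4 + 4·6 + 8)/6 = 36/6 = 6
te_I = (8 + 4·12 + 28)/6 = 84/6 = 14
te_J = (8 + 4·9 + 10)/6 = 54/6 = 9

Forward pass:
ES_A = 0; EF_A = 5
ES_B = 0; EF_B = 10
ES_C = 0; EF_C = 2
ES_D = 0; EF_D = 5
ES_E = 5; EF_E = 5+10 = 15
ES_F = max(EF_B=10, EF_C=2) = 10; EF_F = 10+7 = 17
ES_G = 5; EF_G = 5+11 = 16
ES_H = max(EF_A=5, EF_B=10) = 10; EF_H = 10+6 = 16
ES_I = 10; EF_I = 10+14 = 24
ES_J = max(EF_A=5, EF_D=5, EF_E=15, EF_F=17, EF_G=16, EF_H=16, EF_I=24) = 24; EF_J = 24+9 = 33
Expected project duration μ = 33 hours. Critical path: B → I → J.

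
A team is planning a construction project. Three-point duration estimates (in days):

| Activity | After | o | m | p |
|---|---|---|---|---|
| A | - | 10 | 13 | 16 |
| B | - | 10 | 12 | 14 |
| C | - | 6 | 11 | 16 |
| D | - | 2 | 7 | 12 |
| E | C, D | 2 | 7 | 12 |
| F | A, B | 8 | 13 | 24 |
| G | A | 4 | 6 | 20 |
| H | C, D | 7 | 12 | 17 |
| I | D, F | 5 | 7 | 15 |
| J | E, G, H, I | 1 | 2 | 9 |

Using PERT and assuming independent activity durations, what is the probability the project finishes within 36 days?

te_A = (10 + 4·13 + 16)/6 = 78/6 = 13; σ²_A = ((16−10)/6)² = 1.000
te_B = (10 + 4·12 + 14)/6 = 72/6 = 12; σ²_B = ((14−10)/6)² = 0.444
te_C = (6 + 4·11 + 16)/6 = 66/6 = 11; σ²_C = ((16−6)/6)² = 2.778
te_D = (2 + 4·7 + 12)/6 = 42/6 = 7; σ²_D = ((12−2)/6)² = 2.778
te_E = (2 + 4·7 + 12)/6 = 42/6 = 7; σ²_E = ((12−2)/6)² = 2.778
te_F = (8 + 4·13 + 24)/6 = 84/6 = 14; σ²_F = ((24−8)/6)² = 7.111
te_G = (4 + 4·6 + 20)/6 = 48/6 = 8; σ²_G = ((20−4)/6)² = 7.111
te_H = (7 + 4·12 + 17)/6 = 72/6 = 12; σ²_H = ((17−7)/6)² = 2.778
te_I = (5 + 4·7 + 15)/6 = 48/6 = 8; σ²_I = ((15−5)/6)² = 2.778
te_J = (1 + 4·2 + 9)/6 = 18/6 = 3; σ²_J = ((9−1)/6)² = 1.778

Forward pass:
ES_A = 0; EF_A = 13
ES_B = 0; EF_B = 12
ES_C = 0; EF_C = 11
ES_D = 0; EF_D = 7
ES_E = max(EF_C=11, EF_D=7) = 11; EF_E = 11+7 = 18
ES_F = max(EF_A=13, EF_B=12) = 13; EF_F = 13+14 = 27
ES_G = 13; EF_G = 13+8 = 21
ES_H = max(EF_C=11, EF_D=7) = 11; EF_H = 11+12 = 23
ES_I = max(EF_D=7, EF_F=27) = 27; EF_I = 27+8 = 35
ES_J = max(EF_E=18, EF_G=21, EF_H=23, EF_I=35) = 35; EF_J = 35+3 = 38
Expected project duration μ = 38 days. Critical path: A → F → I → J.

Variance along critical path = 1.000 + 7.111 + 2.778 + 1.778 = 12.667; σ = √12.667 = 3.559 days.
Z = (36 − 38) / 3.559 = -0.562
P(T ≤ 36) = Φ(-0.562) ≈ 0.287

0.287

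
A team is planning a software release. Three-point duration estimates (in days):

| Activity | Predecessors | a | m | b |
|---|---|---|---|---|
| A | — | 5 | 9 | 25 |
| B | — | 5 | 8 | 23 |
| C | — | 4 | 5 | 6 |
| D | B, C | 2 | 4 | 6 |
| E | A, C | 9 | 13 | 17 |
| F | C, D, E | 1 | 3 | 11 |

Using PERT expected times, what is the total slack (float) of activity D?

10 days

te_A = (5 + 4·9 + 25)/6 = 66/6 = 11
te_B = (5 + 4·8 + 23)/6 = 60/6 = 10
te_C = (4 + 4·5 + 6)/6 = 30/6 = 5
te_D = (2 + 4·4 + 6)/6 = 24/6 = 4
te_E = (9 + 4·13 + 17)/6 = 78/6 = 13
te_F = (1 + 4·3 + 11)/6 = 24/6 = 4

Forward pass:
ES_A = 0; EF_A = 11
ES_B = 0; EF_B = 10
ES_C = 0; EF_C = 5
ES_D = max(EF_B=10, EF_C=5) = 10; EF_D = 10+4 = 14
ES_E = max(EF_A=11, EF_C=5) = 11; EF_E = 11+13 = 24
ES_F = max(EF_C=5, EF_D=14, EF_E=24) = 24; EF_F = 24+4 = 28
Expected project duration μ = 28 days. Critical path: A → E → F.

Backward pass:
LF_F = 28; LS_F = 28−4 = 24
LF_E = LS_F = 24; LS_E = 24−13 = 11
LF_D = LS_F = 24; LS_D = 24−4 = 20
LF_C = min(LS_D=20, LS_E=11, LS_F=24) = 11; LS_C = 11−5 = 6
LF_B = LS_D = 20; LS_B = 20−10 = 10
LF_A = LS_E = 11; LS_A = 11−11 = 0
Slack_D = LS_D − ES_D = 20 − 10 = 10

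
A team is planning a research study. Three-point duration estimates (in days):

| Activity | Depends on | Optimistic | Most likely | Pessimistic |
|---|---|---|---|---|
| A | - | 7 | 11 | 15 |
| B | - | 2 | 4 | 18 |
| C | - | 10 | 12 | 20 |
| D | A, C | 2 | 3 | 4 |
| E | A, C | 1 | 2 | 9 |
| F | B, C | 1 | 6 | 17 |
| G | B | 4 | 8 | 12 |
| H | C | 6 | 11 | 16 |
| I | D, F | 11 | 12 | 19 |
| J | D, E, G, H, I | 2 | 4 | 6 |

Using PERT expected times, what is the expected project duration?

37 days

te_A = (7 + 4·11 + 15)/6 = 66/6 = 11
te_B = (2 + 4·4 + 18)/6 = 36/6 = 6
te_C = (10 + 4·12 + 20)/6 = 78/6 = 13
te_D = (2 + 4·3 + 4)/6 = 18/6 = 3
te_E = (1 + 4·2 + 9)/6 = 18/6 = 3
te_F = (1 + 4·6 + 17)/6 = 42/6 = 7
te_G = (4 + 4·8 + 12)/6 = 48/6 = 8
te_H = (6 + 4·11 + 16)/6 = 66/6 = 11
te_I = (11 + 4·12 + 19)/6 = 78/6 = 13
te_J = (2 + 4·4 + 6)/6 = 24/6 = 4

Forward pass:
ES_A = 0; EF_A = 11
ES_B = 0; EF_B = 6
ES_C = 0; EF_C = 13
ES_D = max(EF_A=11, EF_C=13) = 13; EF_D = 13+3 = 16
ES_E = max(EF_A=11, EF_C=13) = 13; EF_E = 13+3 = 16
ES_F = max(EF_B=6, EF_C=13) = 13; EF_F = 13+7 = 20
ES_G = 6; EF_G = 6+8 = 14
ES_H = 13; EF_H = 13+11 = 24
ES_I = max(EF_D=16, EF_F=20) = 20; EF_I = 20+13 = 33
ES_J = max(EF_D=16, EF_E=16, EF_G=14, EF_H=24, EF_I=33) = 33; EF_J = 33+4 = 37
Expected project duration μ = 37 days. Critical path: C → F → I → J.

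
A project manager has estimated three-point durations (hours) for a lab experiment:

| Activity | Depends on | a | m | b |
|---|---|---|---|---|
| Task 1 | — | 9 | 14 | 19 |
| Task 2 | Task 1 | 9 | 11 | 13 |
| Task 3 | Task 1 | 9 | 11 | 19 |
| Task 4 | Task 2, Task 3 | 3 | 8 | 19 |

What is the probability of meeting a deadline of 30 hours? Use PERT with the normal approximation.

te_Task 1 = (9 + 4·14 + 19)/6 = 84/6 = 14; σ²_Task 1 = ((19−9)/6)² = 2.778
te_Task 2 = (9 + 4·11 + 13)/6 = 66/6 = 11; σ²_Task 2 = ((13−9)/6)² = 0.444
te_Task 3 = (9 + 4·11 + 19)/6 = 72/6 = 12; σ²_Task 3 = ((19−9)/6)² = 2.778
te_Task 4 = (3 + 4·8 + 19)/6 = 54/6 = 9; σ²_Task 4 = ((19−3)/6)² = 7.111

Forward pass:
ES_Task 1 = 0; EF_Task 1 = 14
ES_Task 2 = 14; EF_Task 2 = 14+11 = 25
ES_Task 3 = 14; EF_Task 3 = 14+12 = 26
ES_Task 4 = max(EF_Task 2=25, EF_Task 3=26) = 26; EF_Task 4 = 26+9 = 35
Expected project duration μ = 35 hours. Critical path: Task 1 → Task 3 → Task 4.

Variance along critical path = 2.778 + 2.778 + 7.111 = 12.667; σ = √12.667 = 3.559 hours.
Z = (30 − 35) / 3.559 = -1.405
P(T ≤ 30) = Φ(-1.405) ≈ 0.080

0.080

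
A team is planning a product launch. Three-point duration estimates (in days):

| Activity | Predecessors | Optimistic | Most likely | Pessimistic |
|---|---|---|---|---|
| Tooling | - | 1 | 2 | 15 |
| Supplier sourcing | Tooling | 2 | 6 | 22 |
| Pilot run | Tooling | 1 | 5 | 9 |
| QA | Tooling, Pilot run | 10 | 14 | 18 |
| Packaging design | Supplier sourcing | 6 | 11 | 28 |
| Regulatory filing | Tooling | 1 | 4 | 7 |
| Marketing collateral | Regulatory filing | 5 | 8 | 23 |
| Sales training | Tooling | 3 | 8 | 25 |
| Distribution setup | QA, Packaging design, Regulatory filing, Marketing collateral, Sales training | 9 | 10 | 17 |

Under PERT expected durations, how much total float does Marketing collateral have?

7 days

te_Tooling = (1 + 4·2 + 15)/6 = 24/6 = 4
te_Supplier sourcing = (2 + 4·6 + 22)/6 = 48/6 = 8
te_Pilot run = (1 + 4·5 + 9)/6 = 30/6 = 5
te_QA = (10 + 4·14 + 18)/6 = 84/6 = 14
te_Packaging design = (6 + 4·11 + 28)/6 = 78/6 = 13
te_Regulatory filing = (1 + 4·4 + 7)/6 = 24/6 = 4
te_Marketing collateral = (5 + 4·8 + 23)/6 = 60/6 = 10
te_Sales training = (3 + 4·8 + 25)/6 = 60/6 = 10
te_Distribution setup = (9 + 4·10 + 17)/6 = 66/6 = 11

Forward pass:
ES_Tooling = 0; EF_Tooling = 4
ES_Supplier sourcing = 4; EF_Supplier sourcing = 4+8 = 12
ES_Pilot run = 4; EF_Pilot run = 4+5 = 9
ES_QA = max(EF_Tooling=4, EF_Pilot run=9) = 9; EF_QA = 9+14 = 23
ES_Packaging design = 12; EF_Packaging design = 12+13 = 25
ES_Regulatory filing = 4; EF_Regulatory filing = 4+4 = 8
ES_Marketing collateral = 8; EF_Marketing collateral = 8+10 = 18
ES_Sales training = 4; EF_Sales training = 4+10 = 14
ES_Distribution setup = max(EF_QA=23, EF_Packaging design=25, EF_Regulatory filing=8, EF_Marketing collateral=18, EF_Sales training=14) = 25; EF_Distribution setup = 25+11 = 36
Expected project duration μ = 36 days. Critical path: Tooling → Supplier sourcing → Packaging design → Distribution setup.

Backward pass:
LF_Distribution setup = 36; LS_Distribution setup = 36−11 = 25
LF_Sales training = LS_Distribution setup = 25; LS_Sales training = 25−10 = 15
LF_Marketing collateral = LS_Distribution setup = 25; LS_Marketing collateral = 25−10 = 15
LF_Regulatory filing = min(LS_Marketing collateral=15, LS_Distribution setup=25) = 15; LS_Regulatory filing = 15−4 = 11
LF_Packaging design = LS_Distribution setup = 25; LS_Packaging design = 25−13 = 12
LF_QA = LS_Distribution setup = 25; LS_QA = 25−14 = 11
LF_Pilot run = LS_QA = 11; LS_Pilot run = 11−5 = 6
LF_Supplier sourcing = LS_Packaging design = 12; LS_Supplier sourcing = 12−8 = 4
LF_Tooling = min(LS_Supplier sourcing=4, LS_Pilot run=6, LS_QA=11, LS_Regulatory filing=11, LS_Sales training=15) = 4; LS_Tooling = 4−4 = 0
Slack_Marketing collateral = LS_Marketing collateral − ES_Marketing collateral = 15 − 8 = 7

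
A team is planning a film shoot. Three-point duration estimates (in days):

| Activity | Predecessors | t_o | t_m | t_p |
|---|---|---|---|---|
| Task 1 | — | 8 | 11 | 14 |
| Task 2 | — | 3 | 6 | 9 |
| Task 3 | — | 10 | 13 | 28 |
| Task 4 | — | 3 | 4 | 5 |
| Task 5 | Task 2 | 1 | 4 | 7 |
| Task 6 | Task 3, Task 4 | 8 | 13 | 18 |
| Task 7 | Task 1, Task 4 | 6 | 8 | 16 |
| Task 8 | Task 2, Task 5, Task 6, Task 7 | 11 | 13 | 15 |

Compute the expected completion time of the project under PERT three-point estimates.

41 days

te_Task 1 = (8 + 4·11 + 14)/6 = 66/6 = 11
te_Task 2 = (3 + 4·6 + 9)/6 = 36/6 = 6
te_Task 3 = (10 + 4·13 + 28)/6 = 90/6 = 15
te_Task 4 = (3 + 4·4 + 5)/6 = 24/6 = 4
te_Task 5 = (1 + 4·4 + 7)/6 = 24/6 = 4
te_Task 6 = (8 + 4·13 + 18)/6 = 78/6 = 13
te_Task 7 = (6 + 4·8 + 16)/6 = 54/6 = 9
te_Task 8 = (11 + 4·13 + 15)/6 = 78/6 = 13

Forward pass:
ES_Task 1 = 0; EF_Task 1 = 11
ES_Task 2 = 0; EF_Task 2 = 6
ES_Task 3 = 0; EF_Task 3 = 15
ES_Task 4 = 0; EF_Task 4 = 4
ES_Task 5 = 6; EF_Task 5 = 6+4 = 10
ES_Task 6 = max(EF_Task 3=15, EF_Task 4=4) = 15; EF_Task 6 = 15+13 = 28
ES_Task 7 = max(EF_Task 1=11, EF_Task 4=4) = 11; EF_Task 7 = 11+9 = 20
ES_Task 8 = max(EF_Task 2=6, EF_Task 5=10, EF_Task 6=28, EF_Task 7=20) = 28; EF_Task 8 = 28+13 = 41
Expected project duration μ = 41 days. Critical path: Task 3 → Task 6 → Task 8.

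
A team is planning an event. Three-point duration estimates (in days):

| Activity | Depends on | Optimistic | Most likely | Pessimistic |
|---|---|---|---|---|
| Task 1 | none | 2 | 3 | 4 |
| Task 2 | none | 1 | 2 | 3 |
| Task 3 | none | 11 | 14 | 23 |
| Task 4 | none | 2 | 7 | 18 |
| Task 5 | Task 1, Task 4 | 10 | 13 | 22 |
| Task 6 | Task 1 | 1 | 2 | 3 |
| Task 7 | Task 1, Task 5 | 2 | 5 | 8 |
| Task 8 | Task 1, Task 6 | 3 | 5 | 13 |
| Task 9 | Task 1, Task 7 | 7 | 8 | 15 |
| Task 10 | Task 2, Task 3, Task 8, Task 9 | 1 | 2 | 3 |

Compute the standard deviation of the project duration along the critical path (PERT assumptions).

te_Task 1 = (2 + 4·3 + 4)/6 = 18/6 = 3; σ²_Task 1 = ((4−2)/6)² = 0.111
te_Task 2 = (1 + 4·2 + 3)/6 = 12/6 = 2; σ²_Task 2 = ((3−1)/6)² = 0.111
te_Task 3 = (11 + 4·14 + 23)/6 = 90/6 = 15; σ²_Task 3 = ((23−11)/6)² = 4.000
te_Task 4 = (2 + 4·7 + 18)/6 = 48/6 = 8; σ²_Task 4 = ((18−2)/6)² = 7.111
te_Task 5 = (10 + 4·13 + 22)/6 = 84/6 = 14; σ²_Task 5 = ((22−10)/6)² = 4.000
te_Task 6 = (1 + 4·2 + 3)/6 = 12/6 = 2; σ²_Task 6 = ((3−1)/6)² = 0.111
te_Task 7 = (2 + 4·5 + 8)/6 = 30/6 = 5; σ²_Task 7 = ((8−2)/6)² = 1.000
te_Task 8 = (3 + 4·5 + 13)/6 = 36/6 = 6; σ²_Task 8 = ((13−3)/6)² = 2.778
te_Task 9 = (7 + 4·8 + 15)/6 = 54/6 = 9; σ²_Task 9 = ((15−7)/6)² = 1.778
te_Task 10 = (1 + 4·2 + 3)/6 = 12/6 = 2; σ²_Task 10 = ((3−1)/6)² = 0.111

Forward pass:
ES_Task 1 = 0; EF_Task 1 = 3
ES_Task 2 = 0; EF_Task 2 = 2
ES_Task 3 = 0; EF_Task 3 = 15
ES_Task 4 = 0; EF_Task 4 = 8
ES_Task 5 = max(EF_Task 1=3, EF_Task 4=8) = 8; EF_Task 5 = 8+14 = 22
ES_Task 6 = 3; EF_Task 6 = 3+2 = 5
ES_Task 7 = max(EF_Task 1=3, EF_Task 5=22) = 22; EF_Task 7 = 22+5 = 27
ES_Task 8 = max(EF_Task 1=3, EF_Task 6=5) = 5; EF_Task 8 = 5+6 = 11
ES_Task 9 = max(EF_Task 1=3, EF_Task 7=27) = 27; EF_Task 9 = 27+9 = 36
ES_Task 10 = max(EF_Task 2=2, EF_Task 3=15, EF_Task 8=11, EF_Task 9=36) = 36; EF_Task 10 = 36+2 = 38
Expected project duration μ = 38 days. Critical path: Task 4 → Task 5 → Task 7 → Task 9 → Task 10.

Variance along critical path = 7.111 + 4.000 + 1.000 + 1.778 + 0.111 = 14.000
σ = √14.000 = 3.742 days

3.74 days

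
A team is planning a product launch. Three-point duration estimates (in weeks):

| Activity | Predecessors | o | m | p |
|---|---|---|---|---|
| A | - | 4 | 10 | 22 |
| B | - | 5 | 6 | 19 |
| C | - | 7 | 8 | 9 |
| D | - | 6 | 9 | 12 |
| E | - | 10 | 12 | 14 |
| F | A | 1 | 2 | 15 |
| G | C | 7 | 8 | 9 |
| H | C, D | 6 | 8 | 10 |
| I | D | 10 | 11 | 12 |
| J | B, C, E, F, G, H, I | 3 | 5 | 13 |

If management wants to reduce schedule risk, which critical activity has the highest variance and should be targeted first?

te_A = (4 + 4·10 + 22)/6 = 66/6 = 11; σ²_A = ((22−4)/6)² = 9.000
te_B = (5 + 4·6 + 19)/6 = 48/6 = 8; σ²_B = ((19−5)/6)² = 5.444
te_C = (7 + 4·8 + 9)/6 = 48/6 = 8; σ²_C = ((9−7)/6)² = 0.111
te_D = (6 + 4·9 + 12)/6 = 54/6 = 9; σ²_D = ((12−6)/6)² = 1.000
te_E = (10 + 4·12 + 14)/6 = 72/6 = 12; σ²_E = ((14−10)/6)² = 0.444
te_F = (1 + 4·2 + 15)/6 = 24/6 = 4; σ²_F = ((15−1)/6)² = 5.444
te_G = (7 + 4·8 + 9)/6 = 48/6 = 8; σ²_G = ((9−7)/6)² = 0.111
te_H = (6 + 4·8 + 10)/6 = 48/6 = 8; σ²_H = ((10−6)/6)² = 0.444
te_I = (10 + 4·11 + 12)/6 = 66/6 = 11; σ²_I = ((12−10)/6)² = 0.111
te_J = (3 + 4·5 + 13)/6 = 36/6 = 6; σ²_J = ((13−3)/6)² = 2.778

Forward pass:
ES_A = 0; EF_A = 11
ES_B = 0; EF_B = 8
ES_C = 0; EF_C = 8
ES_D = 0; EF_D = 9
ES_E = 0; EF_E = 12
ES_F = 11; EF_F = 11+4 = 15
ES_G = 8; EF_G = 8+8 = 16
ES_H = max(EF_C=8, EF_D=9) = 9; EF_H = 9+8 = 17
ES_I = 9; EF_I = 9+11 = 20
ES_J = max(EF_B=8, EF_C=8, EF_E=12, EF_F=15, EF_G=16, EF_H=17, EF_I=20) = 20; EF_J = 20+6 = 26
Expected project duration μ = 26 weeks. Critical path: D → I → J.

Variances on critical path: σ²_D=1.000, σ²_I=0.111, σ²_J=2.778.
Largest is σ²_J = 2.778.

J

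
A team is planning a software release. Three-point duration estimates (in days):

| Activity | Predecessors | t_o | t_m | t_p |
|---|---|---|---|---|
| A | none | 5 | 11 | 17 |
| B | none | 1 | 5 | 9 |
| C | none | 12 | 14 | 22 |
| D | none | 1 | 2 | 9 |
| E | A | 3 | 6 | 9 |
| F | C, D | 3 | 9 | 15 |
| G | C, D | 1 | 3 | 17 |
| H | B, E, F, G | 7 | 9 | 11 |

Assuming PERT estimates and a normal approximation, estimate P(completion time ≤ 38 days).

0.969

te_A = (5 + 4·11 + 17)/6 = 66/6 = 11; σ²_A = ((17−5)/6)² = 4.000
te_B = (1 + 4·5 + 9)/6 = 30/6 = 5; σ²_B = ((9−1)/6)² = 1.778
te_C = (12 + 4·14 + 22)/6 = 90/6 = 15; σ²_C = ((22−12)/6)² = 2.778
te_D = (1 + 4·2 + 9)/6 = 18/6 = 3; σ²_D = ((9−1)/6)² = 1.778
te_E = (3 + 4·6 + 9)/6 = 36/6 = 6; σ²_E = ((9−3)/6)² = 1.000
te_F = (3 + 4·9 + 15)/6 = 54/6 = 9; σ²_F = ((15−3)/6)² = 4.000
te_G = (1 + 4·3 + 17)/6 = 30/6 = 5; σ²_G = ((17−1)/6)² = 7.111
te_H = (7 + 4·9 + 11)/6 = 54/6 = 9; σ²_H = ((11−7)/6)² = 0.444

Forward pass:
ES_A = 0; EF_A = 11
ES_B = 0; EF_B = 5
ES_C = 0; EF_C = 15
ES_D = 0; EF_D = 3
ES_E = 11; EF_E = 11+6 = 17
ES_F = max(EF_C=15, EF_D=3) = 15; EF_F = 15+9 = 24
ES_G = max(EF_C=15, EF_D=3) = 15; EF_G = 15+5 = 20
ES_H = max(EF_B=5, EF_E=17, EF_F=24, EF_G=20) = 24; EF_H = 24+9 = 33
Expected project duration μ = 33 days. Critical path: C → F → H.

Variance along critical path = 2.778 + 4.000 + 0.444 = 7.222; σ = √7.222 = 2.687 days.
Z = (38 − 33) / 2.687 = 1.861
P(T ≤ 38) = Φ(1.861) ≈ 0.969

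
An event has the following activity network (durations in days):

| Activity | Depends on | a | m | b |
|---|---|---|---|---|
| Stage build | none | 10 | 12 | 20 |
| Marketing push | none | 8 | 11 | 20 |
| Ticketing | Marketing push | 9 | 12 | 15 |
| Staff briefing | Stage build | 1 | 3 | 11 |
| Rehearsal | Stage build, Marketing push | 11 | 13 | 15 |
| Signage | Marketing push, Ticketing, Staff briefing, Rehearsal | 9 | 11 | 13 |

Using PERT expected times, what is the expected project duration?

37 days

te_Stage build = (10 + 4·12 + 20)/6 = 78/6 = 13
te_Marketing push = (8 + 4·11 + 20)/6 = 72/6 = 12
te_Ticketing = (9 + 4·12 + 15)/6 = 72/6 = 12
te_Staff briefing = (1 + 4·3 + 11)/6 = 24/6 = 4
te_Rehearsal = (11 + 4·13 + 15)/6 = 78/6 = 13
te_Signage = (9 + 4·11 + 13)/6 = 66/6 = 11

Forward pass:
ES_Stage build = 0; EF_Stage build = 13
ES_Marketing push = 0; EF_Marketing push = 12
ES_Ticketing = 12; EF_Ticketing = 12+12 = 24
ES_Staff briefing = 13; EF_Staff briefing = 13+4 = 17
ES_Rehearsal = max(EF_Stage build=13, EF_Marketing push=12) = 13; EF_Rehearsal = 13+13 = 26
ES_Signage = max(EF_Marketing push=12, EF_Ticketing=24, EF_Staff briefing=17, EF_Rehearsal=26) = 26; EF_Signage = 26+11 = 37
Expected project duration μ = 37 days. Critical path: Stage build → Rehearsal → Signage.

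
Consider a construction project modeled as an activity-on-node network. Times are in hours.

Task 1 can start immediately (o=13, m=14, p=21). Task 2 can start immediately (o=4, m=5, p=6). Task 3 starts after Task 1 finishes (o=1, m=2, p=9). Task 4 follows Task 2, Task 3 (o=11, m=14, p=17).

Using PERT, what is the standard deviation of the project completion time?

te_Task 1 = (13 + 4·14 + 21)/6 = 90/6 = 15; σ²_Task 1 = ((21−13)/6)² = 1.778
te_Task 2 = (4 + 4·5 + 6)/6 = 30/6 = 5; σ²_Task 2 = ((6−4)/6)² = 0.111
te_Task 3 = (1 + 4·2 + 9)/6 = 18/6 = 3; σ²_Task 3 = ((9−1)/6)² = 1.778
te_Task 4 = (11 + 4·14 + 17)/6 = 84/6 = 14; σ²_Task 4 = ((17−11)/6)² = 1.000

Forward pass:
ES_Task 1 = 0; EF_Task 1 = 15
ES_Task 2 = 0; EF_Task 2 = 5
ES_Task 3 = 15; EF_Task 3 = 15+3 = 18
ES_Task 4 = max(EF_Task 2=5, EF_Task 3=18) = 18; EF_Task 4 = 18+14 = 32
Expected project duration μ = 32 hours. Critical path: Task 1 → Task 3 → Task 4.

Variance along critical path = 1.778 + 1.778 + 1.000 = 4.556
σ = √4.556 = 2.134 hours

2.13 hours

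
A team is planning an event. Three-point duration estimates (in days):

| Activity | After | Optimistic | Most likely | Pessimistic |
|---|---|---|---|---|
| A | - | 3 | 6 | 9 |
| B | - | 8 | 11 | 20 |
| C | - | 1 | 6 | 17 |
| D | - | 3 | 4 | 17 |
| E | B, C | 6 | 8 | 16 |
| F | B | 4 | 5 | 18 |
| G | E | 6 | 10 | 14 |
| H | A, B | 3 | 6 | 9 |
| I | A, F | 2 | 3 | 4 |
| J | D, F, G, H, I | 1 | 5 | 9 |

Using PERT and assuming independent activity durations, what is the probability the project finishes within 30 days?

te_A = (3 + 4·6 + 9)/6 = 36/6 = 6; σ²_A = ((9−3)/6)² = 1.000
te_B = (8 + 4·11 + 20)/6 = 72/6 = 12; σ²_B = ((20−8)/6)² = 4.000
te_C = (1 + 4·6 + 17)/6 = 42/6 = 7; σ²_C = ((17−1)/6)² = 7.111
te_D = (3 + 4·4 + 17)/6 = 36/6 = 6; σ²_D = ((17−3)/6)² = 5.444
te_E = (6 + 4·8 + 16)/6 = 54/6 = 9; σ²_E = ((16−6)/6)² = 2.778
te_F = (4 + 4·5 + 18)/6 = 42/6 = 7; σ²_F = ((18−4)/6)² = 5.444
te_G = (6 + 4·10 + 14)/6 = 60/6 = 10; σ²_G = ((14−6)/6)² = 1.778
te_H = (3 + 4·6 + 9)/6 = 36/6 = 6; σ²_H = ((9−3)/6)² = 1.000
te_I = (2 + 4·3 + 4)/6 = 18/6 = 3; σ²_I = ((4−2)/6)² = 0.111
te_J = (1 + 4·5 + 9)/6 = 30/6 = 5; σ²_J = ((9−1)/6)² = 1.778

Forward pass:
ES_A = 0; EF_A = 6
ES_B = 0; EF_B = 12
ES_C = 0; EF_C = 7
ES_D = 0; EF_D = 6
ES_E = max(EF_B=12, EF_C=7) = 12; EF_E = 12+9 = 21
ES_F = 12; EF_F = 12+7 = 19
ES_G = 21; EF_G = 21+10 = 31
ES_H = max(EF_A=6, EF_B=12) = 12; EF_H = 12+6 = 18
ES_I = max(EF_A=6, EF_F=19) = 19; EF_I = 19+3 = 22
ES_J = max(EF_D=6, EF_F=19, EF_G=31, EF_H=18, EF_I=22) = 31; EF_J = 31+5 = 36
Expected project duration μ = 36 days. Critical path: B → E → G → J.

Variance along critical path = 4.000 + 2.778 + 1.778 + 1.778 = 10.333; σ = √10.333 = 3.215 days.
Z = (30 − 36) / 3.215 = -1.867
P(T ≤ 30) = Φ(-1.867) ≈ 0.031

0.031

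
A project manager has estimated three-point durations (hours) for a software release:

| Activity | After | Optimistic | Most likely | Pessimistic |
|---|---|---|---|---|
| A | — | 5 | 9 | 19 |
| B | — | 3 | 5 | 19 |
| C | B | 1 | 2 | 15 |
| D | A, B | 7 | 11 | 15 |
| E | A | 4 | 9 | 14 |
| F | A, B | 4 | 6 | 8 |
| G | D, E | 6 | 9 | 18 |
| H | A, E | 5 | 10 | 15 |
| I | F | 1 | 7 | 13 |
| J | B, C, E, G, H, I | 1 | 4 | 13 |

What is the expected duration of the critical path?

36 hours

te_A = (5 + 4·9 + 19)/6 = 60/6 = 10
te_B = (3 + 4·5 + 19)/6 = 42/6 = 7
te_C = (1 + 4·2 + 15)/6 = 24/6 = 4
te_D = (7 + 4·11 + 15)/6 = 66/6 = 11
te_E = (4 + 4·9 + 14)/6 = 54/6 = 9
te_F = (4 + 4·6 + 8)/6 = 36/6 = 6
te_G = (6 + 4·9 + 18)/6 = 60/6 = 10
te_H = (5 + 4·10 + 15)/6 = 60/6 = 10
te_I = (1 + 4·7 + 13)/6 = 42/6 = 7
te_J = (1 + 4·4 + 13)/6 = 30/6 = 5

Forward pass:
ES_A = 0; EF_A = 10
ES_B = 0; EF_B = 7
ES_C = 7; EF_C = 7+4 = 11
ES_D = max(EF_A=10, EF_B=7) = 10; EF_D = 10+11 = 21
ES_E = 10; EF_E = 10+9 = 19
ES_F = max(EF_A=10, EF_B=7) = 10; EF_F = 10+6 = 16
ES_G = max(EF_D=21, EF_E=19) = 21; EF_G = 21+10 = 31
ES_H = max(EF_A=10, EF_E=19) = 19; EF_H = 19+10 = 29
ES_I = 16; EF_I = 16+7 = 23
ES_J = max(EF_B=7, EF_C=11, EF_E=19, EF_G=31, EF_H=29, EF_I=23) = 31; EF_J = 31+5 = 36
Expected project duration μ = 36 hours. Critical path: A → D → G → J.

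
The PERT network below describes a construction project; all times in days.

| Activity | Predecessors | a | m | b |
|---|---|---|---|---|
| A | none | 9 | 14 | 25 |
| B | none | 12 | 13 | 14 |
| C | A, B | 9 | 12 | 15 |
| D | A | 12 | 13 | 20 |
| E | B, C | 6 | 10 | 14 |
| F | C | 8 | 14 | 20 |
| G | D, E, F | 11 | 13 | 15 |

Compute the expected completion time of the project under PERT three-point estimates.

54 days

te_A = (9 + 4·14 + 25)/6 = 90/6 = 15
te_B = (12 + 4·13 + 14)/6 = 78/6 = 13
te_C = (9 + 4·12 + 15)/6 = 72/6 = 12
te_D = (12 + 4·13 + 20)/6 = 84/6 = 14
te_E = (6 + 4·10 + 14)/6 = 60/6 = 10
te_F = (8 + 4·14 + 20)/6 = 84/6 = 14
te_G = (11 + 4·13 + 15)/6 = 78/6 = 13

Forward pass:
ES_A = 0; EF_A = 15
ES_B = 0; EF_B = 13
ES_C = max(EF_A=15, EF_B=13) = 15; EF_C = 15+12 = 27
ES_D = 15; EF_D = 15+14 = 29
ES_E = max(EF_B=13, EF_C=27) = 27; EF_E = 27+10 = 37
ES_F = 27; EF_F = 27+14 = 41
ES_G = max(EF_D=29, EF_E=37, EF_F=41) = 41; EF_G = 41+13 = 54
Expected project duration μ = 54 days. Critical path: A → C → F → G.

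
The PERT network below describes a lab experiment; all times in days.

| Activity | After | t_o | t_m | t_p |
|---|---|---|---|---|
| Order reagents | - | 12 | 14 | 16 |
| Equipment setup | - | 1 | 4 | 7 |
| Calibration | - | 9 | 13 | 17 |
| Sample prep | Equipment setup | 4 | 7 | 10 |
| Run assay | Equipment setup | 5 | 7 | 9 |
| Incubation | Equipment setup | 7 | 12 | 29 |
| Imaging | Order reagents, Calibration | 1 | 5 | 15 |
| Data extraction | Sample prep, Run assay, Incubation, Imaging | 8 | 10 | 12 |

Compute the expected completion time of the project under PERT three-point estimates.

te_Order reagents = (12 + 4·14 + 16)/6 = 84/6 = 14
te_Equipment setup = (1 + 4·4 + 7)/6 = 24/6 = 4
te_Calibration = (9 + 4·13 + 17)/6 = 78/6 = 13
te_Sample prep = (4 + 4·7 + 10)/6 = 42/6 = 7
te_Run assay = (5 + 4·7 + 9)/6 = 42/6 = 7
te_Incubation = (7 + 4·12 + 29)/6 = 84/6 = 14
te_Imaging = (1 + 4·5 + 15)/6 = 36/6 = 6
te_Data extraction = (8 + 4·10 + 12)/6 = 60/6 = 10

Forward pass:
ES_Order reagents = 0; EF_Order reagents = 14
ES_Equipment setup = 0; EF_Equipment setup = 4
ES_Calibration = 0; EF_Calibration = 13
ES_Sample prep = 4; EF_Sample prep = 4+7 = 11
ES_Run assay = 4; EF_Run assay = 4+7 = 11
ES_Incubation = 4; EF_Incubation = 4+14 = 18
ES_Imaging = max(EF_Order reagents=14, EF_Calibration=13) = 14; EF_Imaging = 14+6 = 20
ES_Data extraction = max(EF_Sample prep=11, EF_Run assay=11, EF_Incubation=18, EF_Imaging=20) = 20; EF_Data extraction = 20+10 = 30
Expected project duration μ = 30 days. Critical path: Order reagents → Imaging → Data extraction.

30 days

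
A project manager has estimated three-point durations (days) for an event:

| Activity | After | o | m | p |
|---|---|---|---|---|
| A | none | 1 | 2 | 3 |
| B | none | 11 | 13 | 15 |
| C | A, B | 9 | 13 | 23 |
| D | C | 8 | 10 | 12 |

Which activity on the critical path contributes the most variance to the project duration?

te_A = (1 + 4·2 + 3)/6 = 12/6 = 2; σ²_A = ((3−1)/6)² = 0.111
te_B = (11 + 4·13 + 15)/6 = 78/6 = 13; σ²_B = ((15−11)/6)² = 0.444
te_C = (9 + 4·13 + 23)/6 = 84/6 = 14; σ²_C = ((23−9)/6)² = 5.444
te_D = (8 + 4·10 + 12)/6 = 60/6 = 10; σ²_D = ((12−8)/6)² = 0.444

Forward pass:
ES_A = 0; EF_A = 2
ES_B = 0; EF_B = 13
ES_C = max(EF_A=2, EF_B=13) = 13; EF_C = 13+14 = 27
ES_D = 27; EF_D = 27+10 = 37
Expected project duration μ = 37 days. Critical path: B → C → D.

Variances on critical path: σ²_B=0.444, σ²_C=5.444, σ²_D=0.444.
Largest is σ²_C = 5.444.

C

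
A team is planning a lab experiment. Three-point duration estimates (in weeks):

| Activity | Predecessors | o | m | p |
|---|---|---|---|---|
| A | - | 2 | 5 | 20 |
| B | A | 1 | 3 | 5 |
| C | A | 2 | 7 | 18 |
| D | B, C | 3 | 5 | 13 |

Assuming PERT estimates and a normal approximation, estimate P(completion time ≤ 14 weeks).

0.054

te_A = (2 + 4·5 + 20)/6 = 42/6 = 7; σ²_A = ((20−2)/6)² = 9.000
te_B = (1 + 4·3 + 5)/6 = 18/6 = 3; σ²_B = ((5−1)/6)² = 0.444
te_C = (2 + 4·7 + 18)/6 = 48/6 = 8; σ²_C = ((18−2)/6)² = 7.111
te_D = (3 + 4·5 + 13)/6 = 36/6 = 6; σ²_D = ((13−3)/6)² = 2.778

Forward pass:
ES_A = 0; EF_A = 7
ES_B = 7; EF_B = 7+3 = 10
ES_C = 7; EF_C = 7+8 = 15
ES_D = max(EF_B=10, EF_C=15) = 15; EF_D = 15+6 = 21
Expected project duration μ = 21 weeks. Critical path: A → C → D.

Variance along critical path = 9.000 + 7.111 + 2.778 = 18.889; σ = √18.889 = 4.346 weeks.
Z = (14 − 21) / 4.346 = -1.611
P(T ≤ 14) = Φ(-1.611) ≈ 0.054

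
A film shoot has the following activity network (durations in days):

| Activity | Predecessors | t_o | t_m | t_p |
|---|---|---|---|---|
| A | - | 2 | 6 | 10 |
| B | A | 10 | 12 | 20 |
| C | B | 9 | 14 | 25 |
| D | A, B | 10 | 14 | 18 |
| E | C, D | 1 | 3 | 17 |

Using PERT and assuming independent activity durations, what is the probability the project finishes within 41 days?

te_A = (2 + 4·6 + 10)/6 = 36/6 = 6; σ²_A = ((10−2)/6)² = 1.778
te_B = (10 + 4·12 + 20)/6 = 78/6 = 13; σ²_B = ((20−10)/6)² = 2.778
te_C = (9 + 4·14 + 25)/6 = 90/6 = 15; σ²_C = ((25−9)/6)² = 7.111
te_D = (10 + 4·14 + 18)/6 = 84/6 = 14; σ²_D = ((18−10)/6)² = 1.778
te_E = (1 + 4·3 + 17)/6 = 30/6 = 5; σ²_E = ((17−1)/6)² = 7.111

Forward pass:
ES_A = 0; EF_A = 6
ES_B = 6; EF_B = 6+13 = 19
ES_C = 19; EF_C = 19+15 = 34
ES_D = max(EF_A=6, EF_B=19) = 19; EF_D = 19+14 = 33
ES_E = max(EF_C=34, EF_D=33) = 34; EF_E = 34+5 = 39
Expected project duration μ = 39 days. Critical path: A → B → C → E.

Variance along critical path = 1.778 + 2.778 + 7.111 + 7.111 = 18.778; σ = √18.778 = 4.333 days.
Z = (41 − 39) / 4.333 = 0.462
P(T ≤ 41) = Φ(0.462) ≈ 0.678

0.678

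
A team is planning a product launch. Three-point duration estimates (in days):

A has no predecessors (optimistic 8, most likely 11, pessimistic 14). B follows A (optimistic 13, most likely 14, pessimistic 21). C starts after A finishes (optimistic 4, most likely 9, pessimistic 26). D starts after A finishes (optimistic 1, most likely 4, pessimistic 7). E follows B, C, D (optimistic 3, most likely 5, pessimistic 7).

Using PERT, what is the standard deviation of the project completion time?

te_A = (8 + 4·11 + 14)/6 = 66/6 = 11; σ²_A = ((14−8)/6)² = 1.000
te_B = (13 + 4·14 + 21)/6 = 90/6 = 15; σ²_B = ((21−13)/6)² = 1.778
te_C = (4 + 4·9 + 26)/6 = 66/6 = 11; σ²_C = ((26−4)/6)² = 13.444
te_D = (1 + 4·4 + 7)/6 = 24/6 = 4; σ²_D = ((7−1)/6)² = 1.000
te_E = (3 + 4·5 + 7)/6 = 30/6 = 5; σ²_E = ((7−3)/6)² = 0.444

Forward pass:
ES_A = 0; EF_A = 11
ES_B = 11; EF_B = 11+15 = 26
ES_C = 11; EF_C = 11+11 = 22
ES_D = 11; EF_D = 11+4 = 15
ES_E = max(EF_B=26, EF_C=22, EF_D=15) = 26; EF_E = 26+5 = 31
Expected project duration μ = 31 days. Critical path: A → B → E.

Variance along critical path = 1.000 + 1.778 + 0.444 = 3.222
σ = √3.222 = 1.795 days

1.80 days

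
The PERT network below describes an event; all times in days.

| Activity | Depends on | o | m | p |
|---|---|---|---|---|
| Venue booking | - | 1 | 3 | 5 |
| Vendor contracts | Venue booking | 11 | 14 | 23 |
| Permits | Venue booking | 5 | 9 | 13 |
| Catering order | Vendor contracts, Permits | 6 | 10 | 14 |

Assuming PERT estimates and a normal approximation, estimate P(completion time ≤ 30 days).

0.789

te_Venue booking = (1 + 4·3 + 5)/6 = 18/6 = 3; σ²_Venue booking = ((5−1)/6)² = 0.444
te_Vendor contracts = (11 + 4·14 + 23)/6 = 90/6 = 15; σ²_Vendor contracts = ((23−11)/6)² = 4.000
te_Permits = (5 + 4·9 + 13)/6 = 54/6 = 9; σ²_Permits = ((13−5)/6)² = 1.778
te_Catering order = (6 + 4·10 + 14)/6 = 60/6 = 10; σ²_Catering order = ((14−6)/6)² = 1.778

Forward pass:
ES_Venue booking = 0; EF_Venue booking = 3
ES_Vendor contracts = 3; EF_Vendor contracts = 3+15 = 18
ES_Permits = 3; EF_Permits = 3+9 = 12
ES_Catering order = max(EF_Vendor contracts=18, EF_Permits=12) = 18; EF_Catering order = 18+10 = 28
Expected project duration μ = 28 days. Critical path: Venue booking → Vendor contracts → Catering order.

Variance along critical path = 0.444 + 4.000 + 1.778 = 6.222; σ = √6.222 = 2.494 days.
Z = (30 − 28) / 2.494 = 0.802
P(T ≤ 30) = Φ(0.802) ≈ 0.789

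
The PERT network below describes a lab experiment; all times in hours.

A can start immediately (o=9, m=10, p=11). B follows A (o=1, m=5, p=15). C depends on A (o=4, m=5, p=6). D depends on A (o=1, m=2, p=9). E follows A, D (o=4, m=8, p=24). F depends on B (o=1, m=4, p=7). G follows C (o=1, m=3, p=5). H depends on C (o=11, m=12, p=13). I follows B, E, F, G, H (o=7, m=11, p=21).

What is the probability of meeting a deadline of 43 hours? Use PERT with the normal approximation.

te_A = (9 + 4·10 + 11)/6 = 60/6 = 10; σ²_A = ((11−9)/6)² = 0.111
te_B = (1 + 4·5 + 15)/6 = 36/6 = 6; σ²_B = ((15−1)/6)² = 5.444
te_C = (4 + 4·5 + 6)/6 = 30/6 = 5; σ²_C = ((6−4)/6)² = 0.111
te_D = (1 + 4·2 + 9)/6 = 18/6 = 3; σ²_D = ((9−1)/6)² = 1.778
te_E = (4 + 4·8 + 24)/6 = 60/6 = 10; σ²_E = ((24−4)/6)² = 11.111
te_F = (1 + 4·4 + 7)/6 = 24/6 = 4; σ²_F = ((7−1)/6)² = 1.000
te_G = (1 + 4·3 + 5)/6 = 18/6 = 3; σ²_G = ((5−1)/6)² = 0.444
te_H = (11 + 4·12 + 13)/6 = 72/6 = 12; σ²_H = ((13−11)/6)² = 0.111
te_I = (7 + 4·11 + 21)/6 = 72/6 = 12; σ²_I = ((21−7)/6)² = 5.444

Forward pass:
ES_A = 0; EF_A = 10
ES_B = 10; EF_B = 10+6 = 16
ES_C = 10; EF_C = 10+5 = 15
ES_D = 10; EF_D = 10+3 = 13
ES_E = max(EF_A=10, EF_D=13) = 13; EF_E = 13+10 = 23
ES_F = 16; EF_F = 16+4 = 20
ES_G = 15; EF_G = 15+3 = 18
ES_H = 15; EF_H = 15+12 = 27
ES_I = max(EF_B=16, EF_E=23, EF_F=20, EF_G=18, EF_H=27) = 27; EF_I = 27+12 = 39
Expected project duration μ = 39 hours. Critical path: A → C → H → I.

Variance along critical path = 0.111 + 0.111 + 0.111 + 5.444 = 5.778; σ = √5.778 = 2.404 hours.
Z = (43 − 39) / 2.404 = 1.664
P(T ≤ 43) = Φ(1.664) ≈ 0.952

0.952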